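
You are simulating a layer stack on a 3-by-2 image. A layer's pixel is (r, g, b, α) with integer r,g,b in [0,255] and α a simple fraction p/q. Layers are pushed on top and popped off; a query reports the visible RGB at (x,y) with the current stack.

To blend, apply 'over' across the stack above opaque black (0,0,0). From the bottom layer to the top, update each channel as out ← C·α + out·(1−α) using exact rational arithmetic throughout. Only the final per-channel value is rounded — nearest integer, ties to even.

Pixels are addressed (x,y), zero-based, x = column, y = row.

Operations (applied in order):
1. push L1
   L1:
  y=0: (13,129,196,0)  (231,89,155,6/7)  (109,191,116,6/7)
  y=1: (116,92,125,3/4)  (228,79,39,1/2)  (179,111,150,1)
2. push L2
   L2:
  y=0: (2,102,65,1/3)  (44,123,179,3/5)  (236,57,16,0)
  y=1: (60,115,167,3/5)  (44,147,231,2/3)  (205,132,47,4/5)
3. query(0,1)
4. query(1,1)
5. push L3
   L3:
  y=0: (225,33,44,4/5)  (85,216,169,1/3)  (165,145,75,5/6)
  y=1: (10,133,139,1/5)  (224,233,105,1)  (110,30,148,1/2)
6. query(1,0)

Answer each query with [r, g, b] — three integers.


(0,1) stack=L1,L2; from [0,0,0]:
+L1 (α=3/4) → [87, 69, 375/4]
+L2 (α=3/5) → [354/5, 483/5, 1377/10]
→ [71, 97, 138]

(1,1) stack=L1,L2; from [0,0,0]:
after L1 α=1/2: [114, 79/2, 39/2]
after L2 α=2/3: [202/3, 667/6, 321/2]
rounded: [67, 111, 160]

query (1,0) [L1,L2,L3] — begin 0,0,0
L1 α=6/7: [198, 534/7, 930/7]
L2 α=3/5: [528/5, 3651/35, 5619/35]
L3 α=1/3: [1481/15, 4954/35, 17153/105]
→ [99, 142, 163]


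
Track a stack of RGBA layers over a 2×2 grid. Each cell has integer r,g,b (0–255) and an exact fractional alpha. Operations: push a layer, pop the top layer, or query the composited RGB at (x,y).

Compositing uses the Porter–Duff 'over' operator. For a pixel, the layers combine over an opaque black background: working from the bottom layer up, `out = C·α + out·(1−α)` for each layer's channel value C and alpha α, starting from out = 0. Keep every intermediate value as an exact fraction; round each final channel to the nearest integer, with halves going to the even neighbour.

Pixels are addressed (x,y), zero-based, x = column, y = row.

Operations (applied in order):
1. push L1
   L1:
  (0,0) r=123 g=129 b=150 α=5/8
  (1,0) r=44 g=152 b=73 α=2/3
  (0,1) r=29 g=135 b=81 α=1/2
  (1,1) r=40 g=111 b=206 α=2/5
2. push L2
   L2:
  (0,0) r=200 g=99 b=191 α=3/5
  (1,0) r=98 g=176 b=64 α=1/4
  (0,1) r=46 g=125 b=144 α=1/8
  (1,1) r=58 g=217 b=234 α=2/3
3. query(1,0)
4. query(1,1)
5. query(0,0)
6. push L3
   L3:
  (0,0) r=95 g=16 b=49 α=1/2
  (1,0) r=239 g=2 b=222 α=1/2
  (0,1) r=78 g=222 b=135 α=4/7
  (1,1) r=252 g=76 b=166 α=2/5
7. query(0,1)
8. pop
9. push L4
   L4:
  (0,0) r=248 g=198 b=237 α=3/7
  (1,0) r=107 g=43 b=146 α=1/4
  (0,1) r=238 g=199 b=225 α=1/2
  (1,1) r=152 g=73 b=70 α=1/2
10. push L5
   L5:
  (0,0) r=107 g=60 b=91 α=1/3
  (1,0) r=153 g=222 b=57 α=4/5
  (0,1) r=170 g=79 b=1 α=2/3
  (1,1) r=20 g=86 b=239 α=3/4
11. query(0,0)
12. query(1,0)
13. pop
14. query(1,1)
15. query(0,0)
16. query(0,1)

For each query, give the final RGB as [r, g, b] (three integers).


(1,0) stack=L1,L2; from [0,0,0]:
L1 α=2/3: [88/3, 304/3, 146/3]
L2 α=1/4: [93/2, 120, 105/2]
rounded: [46, 120, 52]

query (1,1) [L1,L2] — begin 0,0,0
after L1 α=2/5: [16, 222/5, 412/5]
after L2 α=2/3: [44, 2392/15, 2752/15]
= [44, 159, 183]

(0,0) stack=L1,L2; from [0,0,0]:
L1 α=5/8: [615/8, 645/8, 375/4]
L2 α=3/5: [603/4, 1833/20, 1521/10]
= [151, 92, 152]

(0,1) stack=L1,L2,L3; from [0,0,0]:
+L1 (α=1/2) → [29/2, 135/2, 81/2]
+L2 (α=1/8) → [295/16, 1195/16, 855/16]
+L3 (α=4/7) → [5877/112, 17793/112, 11205/112]
→ [52, 159, 100]

(0,0) stack=L1,L2,L4,L5; from [0,0,0]:
L1 α=5/8: [615/8, 645/8, 375/4]
L2 α=3/5: [603/4, 1833/20, 1521/10]
L4 α=3/7: [1347/7, 4803/35, 6597/35]
L5 α=1/3: [3443/21, 3902/35, 16379/105]
= [164, 111, 156]

query (1,0) [L1,L2,L4,L5] — begin 0,0,0
+L1 (α=2/3) → [88/3, 304/3, 146/3]
+L2 (α=1/4) → [93/2, 120, 105/2]
+L4 (α=1/4) → [493/8, 403/4, 607/8]
+L5 (α=4/5) → [5389/40, 791/4, 2431/40]
rounded: [135, 198, 61]

at x=1,y=1 over L1,L2,L4:
L1 α=2/5: [16, 222/5, 412/5]
L2 α=2/3: [44, 2392/15, 2752/15]
L4 α=1/2: [98, 3487/30, 1901/15]
= [98, 116, 127]

query (0,0) [L1,L2,L4] — begin 0,0,0
after L1 α=5/8: [615/8, 645/8, 375/4]
after L2 α=3/5: [603/4, 1833/20, 1521/10]
after L4 α=3/7: [1347/7, 4803/35, 6597/35]
→ [192, 137, 188]

at x=0,y=1 over L1,L2,L4:
+L1 (α=1/2) → [29/2, 135/2, 81/2]
+L2 (α=1/8) → [295/16, 1195/16, 855/16]
+L4 (α=1/2) → [4103/32, 4379/32, 4455/32]
rounded: [128, 137, 139]


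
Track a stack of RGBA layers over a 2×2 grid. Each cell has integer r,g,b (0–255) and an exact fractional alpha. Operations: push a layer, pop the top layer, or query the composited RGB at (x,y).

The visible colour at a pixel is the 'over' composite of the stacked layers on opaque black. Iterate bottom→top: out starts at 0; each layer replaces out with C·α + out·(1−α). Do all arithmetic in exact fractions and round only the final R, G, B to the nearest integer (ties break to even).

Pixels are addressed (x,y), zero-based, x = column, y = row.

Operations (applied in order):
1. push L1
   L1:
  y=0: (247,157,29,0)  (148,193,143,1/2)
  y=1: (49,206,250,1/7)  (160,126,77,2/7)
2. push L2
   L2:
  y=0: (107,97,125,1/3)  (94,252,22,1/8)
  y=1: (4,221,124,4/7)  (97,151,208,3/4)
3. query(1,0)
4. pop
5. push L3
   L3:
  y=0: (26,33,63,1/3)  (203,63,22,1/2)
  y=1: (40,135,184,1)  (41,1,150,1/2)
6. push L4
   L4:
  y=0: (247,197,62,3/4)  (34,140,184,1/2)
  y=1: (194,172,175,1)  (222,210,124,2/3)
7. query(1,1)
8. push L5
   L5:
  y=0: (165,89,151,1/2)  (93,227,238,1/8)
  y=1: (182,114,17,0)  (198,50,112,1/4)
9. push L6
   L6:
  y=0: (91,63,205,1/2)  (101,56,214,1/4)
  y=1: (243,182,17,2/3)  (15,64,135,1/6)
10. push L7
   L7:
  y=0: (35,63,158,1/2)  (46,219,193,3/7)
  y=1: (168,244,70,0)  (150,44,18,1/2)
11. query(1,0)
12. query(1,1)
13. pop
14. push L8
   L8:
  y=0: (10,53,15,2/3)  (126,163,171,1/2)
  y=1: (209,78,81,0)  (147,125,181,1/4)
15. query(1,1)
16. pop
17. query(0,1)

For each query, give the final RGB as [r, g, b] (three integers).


at x=1,y=0 over L1,L2:
+L1 (α=1/2) → [74, 193/2, 143/2]
+L2 (α=1/8) → [153/2, 1855/16, 1045/16]
= [76, 116, 65]

query (1,1) [L1,L3,L4] — begin 0,0,0
+L1 (α=2/7) → [320/7, 36, 22]
+L3 (α=1/2) → [607/14, 37/2, 86]
+L4 (α=2/3) → [6823/42, 877/6, 334/3]
= [162, 146, 111]

at x=1,y=0 over L1,L3,L4,L5,L6,L7:
after L1 α=1/2: [74, 193/2, 143/2]
after L3 α=1/2: [277/2, 319/4, 187/4]
after L4 α=1/2: [345/4, 879/8, 923/8]
after L5 α=1/8: [2787/32, 7969/64, 8365/64]
after L6 α=1/4: [11593/128, 27491/256, 38791/256]
after L7 α=3/7: [2287/32, 69539/448, 75847/448]
= [71, 155, 169]

(1,1) stack=L1,L3,L4,L5,L6,L7; from [0,0,0]:
after L1 α=2/7: [320/7, 36, 22]
after L3 α=1/2: [607/14, 37/2, 86]
after L4 α=2/3: [6823/42, 877/6, 334/3]
after L5 α=1/4: [9595/56, 977/8, 223/2]
after L6 α=1/6: [48815/336, 1799/16, 1385/12]
after L7 α=1/2: [99215/672, 2503/32, 1601/24]
= [148, 78, 67]

(1,1) stack=L1,L3,L4,L5,L6,L8; from [0,0,0]:
+L1 (α=2/7) → [320/7, 36, 22]
+L3 (α=1/2) → [607/14, 37/2, 86]
+L4 (α=2/3) → [6823/42, 877/6, 334/3]
+L5 (α=1/4) → [9595/56, 977/8, 223/2]
+L6 (α=1/6) → [48815/336, 1799/16, 1385/12]
+L8 (α=1/4) → [65279/448, 7397/64, 2109/16]
→ [146, 116, 132]

(0,1) stack=L1,L3,L4,L5,L6; from [0,0,0]:
L1 α=1/7: [7, 206/7, 250/7]
L3 α=1: [40, 135, 184]
L4 α=1: [194, 172, 175]
L5 α=0: [194, 172, 175]
L6 α=2/3: [680/3, 536/3, 209/3]
= [227, 179, 70]


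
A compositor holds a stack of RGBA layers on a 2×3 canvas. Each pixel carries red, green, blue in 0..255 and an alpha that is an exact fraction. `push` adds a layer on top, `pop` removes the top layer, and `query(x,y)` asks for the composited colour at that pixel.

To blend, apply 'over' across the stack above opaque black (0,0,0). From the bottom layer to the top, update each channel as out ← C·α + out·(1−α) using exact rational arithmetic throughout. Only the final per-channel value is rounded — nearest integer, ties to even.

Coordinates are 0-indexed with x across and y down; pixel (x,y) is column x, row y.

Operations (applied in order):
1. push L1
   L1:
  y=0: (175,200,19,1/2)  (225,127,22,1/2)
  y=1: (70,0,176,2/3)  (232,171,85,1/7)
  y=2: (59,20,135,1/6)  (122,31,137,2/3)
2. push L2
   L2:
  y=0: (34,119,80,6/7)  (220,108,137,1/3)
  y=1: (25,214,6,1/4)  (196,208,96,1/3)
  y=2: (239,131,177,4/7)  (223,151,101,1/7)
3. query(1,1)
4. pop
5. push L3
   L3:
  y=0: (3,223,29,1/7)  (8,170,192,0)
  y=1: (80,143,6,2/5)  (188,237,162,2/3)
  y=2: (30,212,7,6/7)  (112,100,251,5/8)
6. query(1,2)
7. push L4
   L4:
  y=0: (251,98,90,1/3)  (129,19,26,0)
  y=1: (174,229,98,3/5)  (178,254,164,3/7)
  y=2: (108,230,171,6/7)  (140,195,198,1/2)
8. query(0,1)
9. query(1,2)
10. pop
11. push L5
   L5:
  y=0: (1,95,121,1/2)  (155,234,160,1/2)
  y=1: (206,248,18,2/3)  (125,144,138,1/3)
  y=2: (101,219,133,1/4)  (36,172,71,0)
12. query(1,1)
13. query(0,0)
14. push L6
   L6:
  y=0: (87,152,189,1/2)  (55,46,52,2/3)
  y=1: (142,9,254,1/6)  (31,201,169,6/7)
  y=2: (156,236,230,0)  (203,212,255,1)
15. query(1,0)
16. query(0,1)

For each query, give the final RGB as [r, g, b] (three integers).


at x=1,y=1 over L1,L2:
after L1 α=1/7: [232/7, 171/7, 85/7]
after L2 α=1/3: [612/7, 1798/21, 842/21]
rounded: [87, 86, 40]

(1,2) stack=L1,L3; from [0,0,0]:
+L1 (α=2/3) → [244/3, 62/3, 274/3]
+L3 (α=5/8) → [201/2, 281/4, 1529/8]
rounded: [100, 70, 191]

(0,1) stack=L1,L3,L4; from [0,0,0]:
L1 α=2/3: [140/3, 0, 352/3]
L3 α=2/5: [60, 286/5, 364/5]
L4 α=3/5: [642/5, 4007/25, 2198/25]
= [128, 160, 88]

(1,2) stack=L1,L3,L4; from [0,0,0]:
L1 α=2/3: [244/3, 62/3, 274/3]
L3 α=5/8: [201/2, 281/4, 1529/8]
L4 α=1/2: [481/4, 1061/8, 3113/16]
rounded: [120, 133, 195]

(1,1) stack=L1,L3,L5; from [0,0,0]:
+L1 (α=1/7) → [232/7, 171/7, 85/7]
+L3 (α=2/3) → [2864/21, 1163/7, 2353/21]
+L5 (α=1/3) → [8353/63, 3334/21, 7604/63]
= [133, 159, 121]

(0,0) stack=L1,L3,L5; from [0,0,0]:
after L1 α=1/2: [175/2, 100, 19/2]
after L3 α=1/7: [528/7, 823/7, 86/7]
after L5 α=1/2: [535/14, 744/7, 933/14]
rounded: [38, 106, 67]

(1,0) stack=L1,L3,L5,L6; from [0,0,0]:
after L1 α=1/2: [225/2, 127/2, 11]
after L3 α=0: [225/2, 127/2, 11]
after L5 α=1/2: [535/4, 595/4, 171/2]
after L6 α=2/3: [325/4, 321/4, 379/6]
rounded: [81, 80, 63]

query (0,1) [L1,L3,L5,L6] — begin 0,0,0
+L1 (α=2/3) → [140/3, 0, 352/3]
+L3 (α=2/5) → [60, 286/5, 364/5]
+L5 (α=2/3) → [472/3, 922/5, 544/15]
+L6 (α=1/6) → [1393/9, 931/6, 653/9]
rounded: [155, 155, 73]


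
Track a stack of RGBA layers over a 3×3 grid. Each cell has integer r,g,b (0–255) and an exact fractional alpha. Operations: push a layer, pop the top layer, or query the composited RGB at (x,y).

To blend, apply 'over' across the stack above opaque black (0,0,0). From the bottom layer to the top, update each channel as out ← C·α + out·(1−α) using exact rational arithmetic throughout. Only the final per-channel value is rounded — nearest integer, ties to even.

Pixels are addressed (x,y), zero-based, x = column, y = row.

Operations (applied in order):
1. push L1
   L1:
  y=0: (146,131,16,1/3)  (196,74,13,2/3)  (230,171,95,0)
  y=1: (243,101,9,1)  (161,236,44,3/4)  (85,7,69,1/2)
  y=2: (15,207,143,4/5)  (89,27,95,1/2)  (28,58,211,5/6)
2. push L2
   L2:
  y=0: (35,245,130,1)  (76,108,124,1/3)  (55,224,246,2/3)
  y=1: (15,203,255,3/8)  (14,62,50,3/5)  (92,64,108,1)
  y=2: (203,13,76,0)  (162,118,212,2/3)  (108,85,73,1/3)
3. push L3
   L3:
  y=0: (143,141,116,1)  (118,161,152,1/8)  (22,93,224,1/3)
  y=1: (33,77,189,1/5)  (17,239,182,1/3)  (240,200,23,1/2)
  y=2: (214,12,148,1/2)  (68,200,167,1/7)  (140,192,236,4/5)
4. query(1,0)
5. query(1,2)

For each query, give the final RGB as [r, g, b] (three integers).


at x=1,y=0 over L1,L2,L3:
L1 α=2/3: [392/3, 148/3, 26/3]
L2 α=1/3: [1012/9, 620/9, 424/9]
L3 α=1/8: [4073/36, 5789/72, 542/9]
= [113, 80, 60]

query (1,2) [L1,L2,L3] — begin 0,0,0
after L1 α=1/2: [89/2, 27/2, 95/2]
after L2 α=2/3: [737/6, 499/6, 943/6]
after L3 α=1/7: [115, 699/7, 1110/7]
rounded: [115, 100, 159]


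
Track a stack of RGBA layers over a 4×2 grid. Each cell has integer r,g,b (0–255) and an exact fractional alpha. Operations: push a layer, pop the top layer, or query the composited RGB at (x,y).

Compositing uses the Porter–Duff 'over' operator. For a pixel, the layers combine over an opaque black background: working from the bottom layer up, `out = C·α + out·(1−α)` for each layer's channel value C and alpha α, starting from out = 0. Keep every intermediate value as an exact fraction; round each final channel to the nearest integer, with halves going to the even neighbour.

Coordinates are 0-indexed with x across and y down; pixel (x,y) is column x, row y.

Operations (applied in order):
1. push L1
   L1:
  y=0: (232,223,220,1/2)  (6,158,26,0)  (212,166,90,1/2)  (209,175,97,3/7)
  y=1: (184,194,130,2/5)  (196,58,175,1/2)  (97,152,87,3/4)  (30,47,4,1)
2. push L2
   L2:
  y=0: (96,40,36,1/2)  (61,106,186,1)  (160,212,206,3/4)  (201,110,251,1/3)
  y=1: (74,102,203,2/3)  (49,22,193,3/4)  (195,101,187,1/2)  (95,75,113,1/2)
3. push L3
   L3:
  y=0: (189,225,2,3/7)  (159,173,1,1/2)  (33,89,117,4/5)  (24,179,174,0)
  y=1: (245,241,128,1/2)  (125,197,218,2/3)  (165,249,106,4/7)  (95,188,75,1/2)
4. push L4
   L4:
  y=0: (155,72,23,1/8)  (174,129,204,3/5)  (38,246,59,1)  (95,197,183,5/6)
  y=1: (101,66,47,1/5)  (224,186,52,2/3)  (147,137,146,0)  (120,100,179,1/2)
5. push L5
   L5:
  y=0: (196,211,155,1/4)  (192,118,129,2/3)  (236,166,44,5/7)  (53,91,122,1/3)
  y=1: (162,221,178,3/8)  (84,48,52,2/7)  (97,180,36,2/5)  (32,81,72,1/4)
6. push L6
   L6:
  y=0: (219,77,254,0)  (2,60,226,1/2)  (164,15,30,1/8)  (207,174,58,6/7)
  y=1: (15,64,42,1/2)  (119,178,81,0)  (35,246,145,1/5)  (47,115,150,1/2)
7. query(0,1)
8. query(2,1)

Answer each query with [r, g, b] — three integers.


query (0,1) [L1,L2,L3,L4,L5,L6] — begin 0,0,0
L1 α=2/5: [368/5, 388/5, 52]
L2 α=2/3: [1108/15, 1408/15, 458/3]
L3 α=1/2: [4783/30, 5023/30, 421/3]
L4 α=1/5: [11081/75, 11036/75, 365/3]
L5 α=3/8: [18371/120, 20981/120, 3427/24]
L6 α=1/2: [20171/240, 28661/240, 4435/48]
= [84, 119, 92]

query (2,1) [L1,L2,L3,L4,L5,L6] — begin 0,0,0
+L1 (α=3/4) → [291/4, 114, 261/4]
+L2 (α=1/2) → [1071/8, 215/2, 1009/8]
+L3 (α=4/7) → [8493/56, 2637/14, 917/8]
+L4 (α=0) → [8493/56, 2637/14, 917/8]
+L5 (α=2/5) → [36343/280, 12951/70, 3327/40]
+L6 (α=1/5) → [38793/350, 34512/175, 4777/50]
= [111, 197, 96]


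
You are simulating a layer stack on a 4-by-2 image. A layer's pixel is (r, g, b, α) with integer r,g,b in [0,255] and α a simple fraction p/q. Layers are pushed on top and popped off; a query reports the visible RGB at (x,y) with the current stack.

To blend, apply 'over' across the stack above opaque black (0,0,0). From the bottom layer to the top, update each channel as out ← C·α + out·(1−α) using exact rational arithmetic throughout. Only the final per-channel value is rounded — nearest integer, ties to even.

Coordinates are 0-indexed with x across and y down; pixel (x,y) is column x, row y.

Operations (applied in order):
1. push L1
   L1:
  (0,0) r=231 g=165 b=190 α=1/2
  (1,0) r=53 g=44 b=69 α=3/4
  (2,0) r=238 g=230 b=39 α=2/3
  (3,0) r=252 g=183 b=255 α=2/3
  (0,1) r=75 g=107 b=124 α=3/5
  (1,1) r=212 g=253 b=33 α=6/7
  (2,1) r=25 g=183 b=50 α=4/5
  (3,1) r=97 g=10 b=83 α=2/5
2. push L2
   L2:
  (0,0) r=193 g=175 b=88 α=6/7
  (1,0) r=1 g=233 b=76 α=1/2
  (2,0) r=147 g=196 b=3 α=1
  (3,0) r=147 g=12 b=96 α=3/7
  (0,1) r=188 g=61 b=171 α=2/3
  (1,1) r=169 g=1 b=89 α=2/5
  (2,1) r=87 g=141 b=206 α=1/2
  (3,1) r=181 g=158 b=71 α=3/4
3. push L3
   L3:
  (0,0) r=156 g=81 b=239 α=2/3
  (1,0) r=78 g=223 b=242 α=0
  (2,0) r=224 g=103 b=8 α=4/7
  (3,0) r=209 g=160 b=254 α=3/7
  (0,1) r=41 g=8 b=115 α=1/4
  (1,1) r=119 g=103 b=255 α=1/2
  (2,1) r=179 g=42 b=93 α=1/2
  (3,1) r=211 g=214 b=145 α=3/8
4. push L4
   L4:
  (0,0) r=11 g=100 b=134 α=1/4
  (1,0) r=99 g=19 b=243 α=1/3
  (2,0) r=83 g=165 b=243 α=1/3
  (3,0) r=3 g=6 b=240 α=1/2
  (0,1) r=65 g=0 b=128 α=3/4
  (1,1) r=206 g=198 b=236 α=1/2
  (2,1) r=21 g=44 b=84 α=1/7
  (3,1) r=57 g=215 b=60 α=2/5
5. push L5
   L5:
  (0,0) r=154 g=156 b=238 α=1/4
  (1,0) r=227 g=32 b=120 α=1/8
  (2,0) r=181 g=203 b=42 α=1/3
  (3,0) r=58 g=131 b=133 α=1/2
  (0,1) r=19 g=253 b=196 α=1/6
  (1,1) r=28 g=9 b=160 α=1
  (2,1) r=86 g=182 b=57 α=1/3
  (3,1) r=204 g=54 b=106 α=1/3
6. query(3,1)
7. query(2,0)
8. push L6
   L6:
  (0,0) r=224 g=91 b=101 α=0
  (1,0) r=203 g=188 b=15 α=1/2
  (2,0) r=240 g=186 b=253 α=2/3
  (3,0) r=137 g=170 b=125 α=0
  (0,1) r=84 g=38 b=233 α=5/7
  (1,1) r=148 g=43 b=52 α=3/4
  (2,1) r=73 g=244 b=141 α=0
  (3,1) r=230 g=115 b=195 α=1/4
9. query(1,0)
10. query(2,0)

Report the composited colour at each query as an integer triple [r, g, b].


at x=3,y=1 over L1,L2,L3,L4,L5:
after L1 α=2/5: [194/5, 4, 166/5]
after L2 α=3/4: [2909/20, 239/2, 1231/20]
after L3 α=3/8: [5441/32, 2479/16, 2971/32]
after L4 α=2/5: [19971/160, 14317/80, 12753/160]
after L5 α=1/3: [12097/80, 16477/120, 21233/240]
= [151, 137, 88]

at x=2,y=0 over L1,L2,L3,L4,L5:
after L1 α=2/3: [476/3, 460/3, 26]
after L2 α=1: [147, 196, 3]
after L3 α=4/7: [191, 1000/7, 41/7]
after L4 α=1/3: [155, 3155/21, 1783/21]
after L5 α=1/3: [491/3, 10573/63, 4448/63]
rounded: [164, 168, 71]

at x=1,y=0 over L1,L2,L3,L4,L5,L6:
L1 α=3/4: [159/4, 33, 207/4]
L2 α=1/2: [163/8, 133, 511/8]
L3 α=0: [163/8, 133, 511/8]
L4 α=1/3: [559/12, 95, 1483/12]
L5 α=1/8: [6637/96, 697/8, 11821/96]
L6 α=1/2: [26125/192, 2201/16, 13261/192]
rounded: [136, 138, 69]

query (2,0) [L1,L2,L3,L4,L5,L6] — begin 0,0,0
+L1 (α=2/3) → [476/3, 460/3, 26]
+L2 (α=1) → [147, 196, 3]
+L3 (α=4/7) → [191, 1000/7, 41/7]
+L4 (α=1/3) → [155, 3155/21, 1783/21]
+L5 (α=1/3) → [491/3, 10573/63, 4448/63]
+L6 (α=2/3) → [1931/9, 34009/189, 36326/189]
= [215, 180, 192]


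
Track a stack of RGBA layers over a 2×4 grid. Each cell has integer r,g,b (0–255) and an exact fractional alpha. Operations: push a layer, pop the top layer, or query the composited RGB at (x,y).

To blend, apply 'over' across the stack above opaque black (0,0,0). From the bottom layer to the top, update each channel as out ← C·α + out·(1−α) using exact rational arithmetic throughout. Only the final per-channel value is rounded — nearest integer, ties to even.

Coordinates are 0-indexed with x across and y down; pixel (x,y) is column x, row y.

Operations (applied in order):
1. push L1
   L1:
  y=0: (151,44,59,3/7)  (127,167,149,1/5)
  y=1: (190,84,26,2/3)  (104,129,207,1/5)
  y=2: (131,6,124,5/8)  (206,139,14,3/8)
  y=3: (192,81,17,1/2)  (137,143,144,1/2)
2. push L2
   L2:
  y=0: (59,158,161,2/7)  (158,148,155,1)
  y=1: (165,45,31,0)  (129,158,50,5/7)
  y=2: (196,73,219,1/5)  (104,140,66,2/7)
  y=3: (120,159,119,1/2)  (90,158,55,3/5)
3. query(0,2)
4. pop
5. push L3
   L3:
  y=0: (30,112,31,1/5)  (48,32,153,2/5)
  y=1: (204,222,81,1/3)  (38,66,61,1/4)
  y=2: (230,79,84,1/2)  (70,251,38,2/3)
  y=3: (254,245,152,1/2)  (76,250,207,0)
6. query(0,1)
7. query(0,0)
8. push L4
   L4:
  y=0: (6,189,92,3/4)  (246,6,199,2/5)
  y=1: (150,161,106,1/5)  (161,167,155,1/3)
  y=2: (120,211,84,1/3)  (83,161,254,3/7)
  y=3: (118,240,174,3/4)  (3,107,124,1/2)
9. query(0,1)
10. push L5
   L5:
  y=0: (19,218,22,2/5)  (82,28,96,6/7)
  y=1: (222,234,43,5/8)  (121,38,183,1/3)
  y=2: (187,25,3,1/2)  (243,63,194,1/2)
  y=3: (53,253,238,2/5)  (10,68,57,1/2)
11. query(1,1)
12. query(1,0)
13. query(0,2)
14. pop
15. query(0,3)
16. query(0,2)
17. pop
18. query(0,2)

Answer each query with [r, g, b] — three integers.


query (0,2) [L1,L2] — begin 0,0,0
after L1 α=5/8: [655/8, 15/4, 155/2]
after L2 α=1/5: [1047/10, 88/5, 529/5]
→ [105, 18, 106]

at x=0,y=1 over L1,L3:
after L1 α=2/3: [380/3, 56, 52/3]
after L3 α=1/3: [1372/9, 334/3, 347/9]
→ [152, 111, 39]

at x=0,y=0 over L1,L3:
+L1 (α=3/7) → [453/7, 132/7, 177/7]
+L3 (α=1/5) → [2022/35, 1312/35, 185/7]
= [58, 37, 26]

query (0,1) [L1,L3,L4] — begin 0,0,0
after L1 α=2/3: [380/3, 56, 52/3]
after L3 α=1/3: [1372/9, 334/3, 347/9]
after L4 α=1/5: [6838/45, 1819/15, 2342/45]
→ [152, 121, 52]

at x=1,y=1 over L1,L3,L4,L5:
after L1 α=1/5: [104/5, 129/5, 207/5]
after L3 α=1/4: [251/10, 717/20, 463/10]
after L4 α=1/3: [352/5, 2387/30, 1238/15]
after L5 α=1/3: [1309/15, 2957/45, 5221/45]
= [87, 66, 116]

query (1,0) [L1,L3,L4,L5] — begin 0,0,0
+L1 (α=1/5) → [127/5, 167/5, 149/5]
+L3 (α=2/5) → [861/25, 821/25, 1977/25]
+L4 (α=2/5) → [14883/125, 2763/125, 15881/125]
+L5 (α=6/7) → [76383/875, 23763/875, 87881/875]
= [87, 27, 100]

at x=0,y=2 over L1,L3,L4,L5:
+L1 (α=5/8) → [655/8, 15/4, 155/2]
+L3 (α=1/2) → [2495/16, 331/8, 323/4]
+L4 (α=1/3) → [3455/24, 1175/12, 491/6]
+L5 (α=1/2) → [7943/48, 1475/24, 509/12]
rounded: [165, 61, 42]

query (0,3) [L1,L3,L4] — begin 0,0,0
L1 α=1/2: [96, 81/2, 17/2]
L3 α=1/2: [175, 571/4, 321/4]
L4 α=3/4: [529/4, 3451/16, 2409/16]
rounded: [132, 216, 151]

at x=0,y=2 over L1,L3,L4:
+L1 (α=5/8) → [655/8, 15/4, 155/2]
+L3 (α=1/2) → [2495/16, 331/8, 323/4]
+L4 (α=1/3) → [3455/24, 1175/12, 491/6]
→ [144, 98, 82]

query (0,2) [L1,L3] — begin 0,0,0
after L1 α=5/8: [655/8, 15/4, 155/2]
after L3 α=1/2: [2495/16, 331/8, 323/4]
rounded: [156, 41, 81]


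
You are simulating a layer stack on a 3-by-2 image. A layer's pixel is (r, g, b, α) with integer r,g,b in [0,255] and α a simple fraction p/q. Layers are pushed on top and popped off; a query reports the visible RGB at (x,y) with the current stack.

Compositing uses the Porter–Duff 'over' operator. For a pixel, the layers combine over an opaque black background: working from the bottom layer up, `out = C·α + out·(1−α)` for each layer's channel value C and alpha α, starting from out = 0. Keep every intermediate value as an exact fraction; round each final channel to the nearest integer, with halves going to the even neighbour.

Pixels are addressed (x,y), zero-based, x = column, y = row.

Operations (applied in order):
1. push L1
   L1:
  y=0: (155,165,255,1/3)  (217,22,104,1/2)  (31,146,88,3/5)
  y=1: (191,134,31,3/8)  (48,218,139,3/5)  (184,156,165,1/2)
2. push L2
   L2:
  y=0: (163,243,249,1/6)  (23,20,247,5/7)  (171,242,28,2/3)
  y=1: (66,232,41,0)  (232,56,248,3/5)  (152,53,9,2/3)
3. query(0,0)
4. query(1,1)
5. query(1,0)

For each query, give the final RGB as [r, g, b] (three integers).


(0,0) stack=L1,L2; from [0,0,0]:
+L1 (α=1/3) → [155/3, 55, 85]
+L2 (α=1/6) → [632/9, 259/3, 337/3]
→ [70, 86, 112]

at x=1,y=1 over L1,L2:
after L1 α=3/5: [144/5, 654/5, 417/5]
after L2 α=3/5: [3768/25, 2148/25, 4554/25]
= [151, 86, 182]

(1,0) stack=L1,L2; from [0,0,0]:
+L1 (α=1/2) → [217/2, 11, 52]
+L2 (α=5/7) → [332/7, 122/7, 1339/7]
rounded: [47, 17, 191]


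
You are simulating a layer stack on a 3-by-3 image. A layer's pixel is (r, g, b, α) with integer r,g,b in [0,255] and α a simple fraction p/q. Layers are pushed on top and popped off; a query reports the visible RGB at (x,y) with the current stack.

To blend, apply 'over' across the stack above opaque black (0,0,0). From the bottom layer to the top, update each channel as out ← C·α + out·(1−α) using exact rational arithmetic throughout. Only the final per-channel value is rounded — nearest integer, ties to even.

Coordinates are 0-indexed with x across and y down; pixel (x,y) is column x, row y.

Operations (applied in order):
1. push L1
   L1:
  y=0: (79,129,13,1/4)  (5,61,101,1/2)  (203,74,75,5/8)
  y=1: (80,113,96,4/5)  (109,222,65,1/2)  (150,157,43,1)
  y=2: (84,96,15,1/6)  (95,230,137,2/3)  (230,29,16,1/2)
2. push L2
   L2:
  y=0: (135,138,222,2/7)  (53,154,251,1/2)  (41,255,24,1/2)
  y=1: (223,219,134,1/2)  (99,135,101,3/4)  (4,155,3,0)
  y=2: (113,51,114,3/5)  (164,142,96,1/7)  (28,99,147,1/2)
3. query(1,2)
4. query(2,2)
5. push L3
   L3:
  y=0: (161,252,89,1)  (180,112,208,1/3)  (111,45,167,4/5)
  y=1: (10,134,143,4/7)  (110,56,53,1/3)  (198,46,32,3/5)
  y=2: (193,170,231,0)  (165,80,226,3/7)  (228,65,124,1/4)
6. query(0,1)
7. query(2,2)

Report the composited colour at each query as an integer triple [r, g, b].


query (1,2) [L1,L2] — begin 0,0,0
+L1 (α=2/3) → [190/3, 460/3, 274/3]
+L2 (α=1/7) → [544/7, 1062/7, 92]
rounded: [78, 152, 92]

at x=2,y=2 over L1,L2:
+L1 (α=1/2) → [115, 29/2, 8]
+L2 (α=1/2) → [143/2, 227/4, 155/2]
→ [72, 57, 78]

query (0,1) [L1,L2,L3] — begin 0,0,0
L1 α=4/5: [64, 452/5, 384/5]
L2 α=1/2: [287/2, 1547/10, 527/5]
L3 α=4/7: [941/14, 10001/70, 4441/35]
→ [67, 143, 127]

at x=2,y=2 over L1,L2,L3:
+L1 (α=1/2) → [115, 29/2, 8]
+L2 (α=1/2) → [143/2, 227/4, 155/2]
+L3 (α=1/4) → [885/8, 941/16, 713/8]
rounded: [111, 59, 89]


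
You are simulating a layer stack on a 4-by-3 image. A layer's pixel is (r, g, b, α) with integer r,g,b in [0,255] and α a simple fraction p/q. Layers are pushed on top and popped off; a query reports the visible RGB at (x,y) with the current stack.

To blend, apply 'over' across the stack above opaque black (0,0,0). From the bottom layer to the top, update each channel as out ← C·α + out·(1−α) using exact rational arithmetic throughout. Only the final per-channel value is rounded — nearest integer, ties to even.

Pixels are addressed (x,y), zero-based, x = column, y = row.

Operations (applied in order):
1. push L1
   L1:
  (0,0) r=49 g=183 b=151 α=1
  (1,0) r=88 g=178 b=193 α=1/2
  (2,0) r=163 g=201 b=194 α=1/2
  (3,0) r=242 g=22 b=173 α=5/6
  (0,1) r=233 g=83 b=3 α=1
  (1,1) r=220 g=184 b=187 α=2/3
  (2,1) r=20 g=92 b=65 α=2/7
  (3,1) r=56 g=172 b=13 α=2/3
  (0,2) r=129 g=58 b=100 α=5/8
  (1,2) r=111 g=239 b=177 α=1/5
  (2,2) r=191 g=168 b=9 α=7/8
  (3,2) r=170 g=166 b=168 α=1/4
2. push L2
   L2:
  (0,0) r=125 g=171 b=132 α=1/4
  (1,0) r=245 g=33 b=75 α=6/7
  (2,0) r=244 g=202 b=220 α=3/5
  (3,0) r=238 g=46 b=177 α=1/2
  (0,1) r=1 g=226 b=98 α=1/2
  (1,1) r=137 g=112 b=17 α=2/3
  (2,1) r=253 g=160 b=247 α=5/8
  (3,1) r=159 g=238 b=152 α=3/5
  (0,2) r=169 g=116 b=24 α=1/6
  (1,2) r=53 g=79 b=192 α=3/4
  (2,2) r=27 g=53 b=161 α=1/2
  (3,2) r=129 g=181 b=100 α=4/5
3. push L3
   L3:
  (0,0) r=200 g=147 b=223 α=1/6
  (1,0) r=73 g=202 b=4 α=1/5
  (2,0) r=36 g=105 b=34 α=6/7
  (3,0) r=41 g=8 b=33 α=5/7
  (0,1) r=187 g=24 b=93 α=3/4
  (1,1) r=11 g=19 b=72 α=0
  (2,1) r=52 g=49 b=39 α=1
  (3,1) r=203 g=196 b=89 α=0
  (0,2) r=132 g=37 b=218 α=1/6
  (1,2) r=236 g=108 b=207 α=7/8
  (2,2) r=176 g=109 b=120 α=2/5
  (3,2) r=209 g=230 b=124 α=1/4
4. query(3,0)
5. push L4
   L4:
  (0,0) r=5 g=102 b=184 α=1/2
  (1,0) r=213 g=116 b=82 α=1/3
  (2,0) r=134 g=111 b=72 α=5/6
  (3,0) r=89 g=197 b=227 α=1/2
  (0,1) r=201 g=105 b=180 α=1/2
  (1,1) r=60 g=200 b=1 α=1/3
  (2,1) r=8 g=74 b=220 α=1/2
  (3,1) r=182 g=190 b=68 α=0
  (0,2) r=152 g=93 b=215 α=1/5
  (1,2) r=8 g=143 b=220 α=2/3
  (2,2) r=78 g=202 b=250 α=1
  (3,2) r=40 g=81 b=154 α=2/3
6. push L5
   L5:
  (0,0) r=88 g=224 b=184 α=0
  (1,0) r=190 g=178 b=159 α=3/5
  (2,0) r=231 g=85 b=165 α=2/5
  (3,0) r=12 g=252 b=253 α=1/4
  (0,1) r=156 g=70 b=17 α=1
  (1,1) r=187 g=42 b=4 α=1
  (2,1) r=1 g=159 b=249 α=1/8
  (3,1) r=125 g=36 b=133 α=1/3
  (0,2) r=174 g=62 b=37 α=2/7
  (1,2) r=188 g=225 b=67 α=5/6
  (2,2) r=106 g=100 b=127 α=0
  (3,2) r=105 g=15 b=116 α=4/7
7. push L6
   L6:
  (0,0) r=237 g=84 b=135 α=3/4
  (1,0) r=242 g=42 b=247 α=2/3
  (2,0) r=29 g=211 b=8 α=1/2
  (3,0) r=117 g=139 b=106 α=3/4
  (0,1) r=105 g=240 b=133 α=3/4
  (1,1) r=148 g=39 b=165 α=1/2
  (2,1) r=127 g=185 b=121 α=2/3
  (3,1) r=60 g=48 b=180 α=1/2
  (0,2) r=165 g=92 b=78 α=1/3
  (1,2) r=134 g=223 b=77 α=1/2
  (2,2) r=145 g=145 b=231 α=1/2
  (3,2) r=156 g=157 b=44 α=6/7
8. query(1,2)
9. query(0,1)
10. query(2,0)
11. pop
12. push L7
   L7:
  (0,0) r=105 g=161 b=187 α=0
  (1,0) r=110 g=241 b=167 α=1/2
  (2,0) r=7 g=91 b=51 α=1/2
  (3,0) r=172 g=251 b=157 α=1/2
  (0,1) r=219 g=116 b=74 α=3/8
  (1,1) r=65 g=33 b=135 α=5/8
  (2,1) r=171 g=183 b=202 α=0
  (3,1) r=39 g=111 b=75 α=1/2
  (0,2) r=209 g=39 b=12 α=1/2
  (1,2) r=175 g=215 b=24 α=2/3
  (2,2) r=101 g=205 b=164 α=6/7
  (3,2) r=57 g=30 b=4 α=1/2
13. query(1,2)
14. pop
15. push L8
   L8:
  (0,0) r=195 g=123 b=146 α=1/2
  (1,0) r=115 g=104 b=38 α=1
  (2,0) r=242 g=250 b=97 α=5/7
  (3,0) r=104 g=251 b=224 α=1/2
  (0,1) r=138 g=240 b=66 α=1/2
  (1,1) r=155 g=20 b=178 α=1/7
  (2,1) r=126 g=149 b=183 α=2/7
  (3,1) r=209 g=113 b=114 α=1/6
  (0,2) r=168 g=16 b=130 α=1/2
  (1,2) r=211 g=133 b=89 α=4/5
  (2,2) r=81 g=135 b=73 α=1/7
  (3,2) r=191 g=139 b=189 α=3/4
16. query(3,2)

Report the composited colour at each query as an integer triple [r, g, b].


query (3,0) [L1,L2,L3] — begin 0,0,0
L1 α=5/6: [605/3, 55/3, 865/6]
L2 α=1/2: [1319/6, 193/6, 1927/12]
L3 α=5/7: [1934/21, 313/21, 2917/42]
rounded: [92, 15, 69]

at x=1,y=2 over L1,L2,L3,L4,L5,L6:
after L1 α=1/5: [111/5, 239/5, 177/5]
after L2 α=3/4: [453/10, 356/5, 3057/20]
after L3 α=7/8: [16973/80, 517/5, 32037/160]
after L4 α=2/3: [18253/240, 649/5, 102437/480]
after L5 α=5/6: [243853/1440, 3137/15, 263237/2880]
after L6 α=1/2: [436813/2880, 3241/15, 484997/5760]
→ [152, 216, 84]

query (0,1) [L1,L2,L3,L4,L5,L6] — begin 0,0,0
+L1 (α=1) → [233, 83, 3]
+L2 (α=1/2) → [117, 309/2, 101/2]
+L3 (α=3/4) → [339/2, 453/8, 659/8]
+L4 (α=1/2) → [741/4, 1293/16, 2099/16]
+L5 (α=1) → [156, 70, 17]
+L6 (α=3/4) → [471/4, 395/2, 104]
rounded: [118, 198, 104]

at x=2,y=0 over L1,L2,L3,L4,L5,L6:
+L1 (α=1/2) → [163/2, 201/2, 97]
+L2 (α=3/5) → [179, 807/5, 854/5]
+L3 (α=6/7) → [395/7, 3957/35, 1874/35]
+L4 (α=5/6) → [1695/14, 3897/35, 7237/105]
+L5 (α=2/5) → [11553/70, 17641/175, 18787/175]
+L6 (α=1/2) → [13583/140, 27283/175, 20187/350]
rounded: [97, 156, 58]

at x=1,y=2 over L1,L2,L3,L4,L5,L7:
L1 α=1/5: [111/5, 239/5, 177/5]
L2 α=3/4: [453/10, 356/5, 3057/20]
L3 α=7/8: [16973/80, 517/5, 32037/160]
L4 α=2/3: [18253/240, 649/5, 102437/480]
L5 α=5/6: [243853/1440, 3137/15, 263237/2880]
L7 α=2/3: [747853/4320, 9587/45, 401477/8640]
rounded: [173, 213, 46]

(3,2) stack=L1,L2,L3,L4,L5,L8; from [0,0,0]:
after L1 α=1/4: [85/2, 83/2, 42]
after L2 α=4/5: [1117/10, 1531/10, 442/5]
after L3 α=1/4: [5441/40, 6893/40, 973/10]
after L4 α=2/3: [8641/120, 13373/120, 1351/10]
after L5 α=4/7: [25441/280, 15773/280, 8693/70]
after L8 α=3/4: [185881/1120, 132533/1120, 48383/280]
= [166, 118, 173]


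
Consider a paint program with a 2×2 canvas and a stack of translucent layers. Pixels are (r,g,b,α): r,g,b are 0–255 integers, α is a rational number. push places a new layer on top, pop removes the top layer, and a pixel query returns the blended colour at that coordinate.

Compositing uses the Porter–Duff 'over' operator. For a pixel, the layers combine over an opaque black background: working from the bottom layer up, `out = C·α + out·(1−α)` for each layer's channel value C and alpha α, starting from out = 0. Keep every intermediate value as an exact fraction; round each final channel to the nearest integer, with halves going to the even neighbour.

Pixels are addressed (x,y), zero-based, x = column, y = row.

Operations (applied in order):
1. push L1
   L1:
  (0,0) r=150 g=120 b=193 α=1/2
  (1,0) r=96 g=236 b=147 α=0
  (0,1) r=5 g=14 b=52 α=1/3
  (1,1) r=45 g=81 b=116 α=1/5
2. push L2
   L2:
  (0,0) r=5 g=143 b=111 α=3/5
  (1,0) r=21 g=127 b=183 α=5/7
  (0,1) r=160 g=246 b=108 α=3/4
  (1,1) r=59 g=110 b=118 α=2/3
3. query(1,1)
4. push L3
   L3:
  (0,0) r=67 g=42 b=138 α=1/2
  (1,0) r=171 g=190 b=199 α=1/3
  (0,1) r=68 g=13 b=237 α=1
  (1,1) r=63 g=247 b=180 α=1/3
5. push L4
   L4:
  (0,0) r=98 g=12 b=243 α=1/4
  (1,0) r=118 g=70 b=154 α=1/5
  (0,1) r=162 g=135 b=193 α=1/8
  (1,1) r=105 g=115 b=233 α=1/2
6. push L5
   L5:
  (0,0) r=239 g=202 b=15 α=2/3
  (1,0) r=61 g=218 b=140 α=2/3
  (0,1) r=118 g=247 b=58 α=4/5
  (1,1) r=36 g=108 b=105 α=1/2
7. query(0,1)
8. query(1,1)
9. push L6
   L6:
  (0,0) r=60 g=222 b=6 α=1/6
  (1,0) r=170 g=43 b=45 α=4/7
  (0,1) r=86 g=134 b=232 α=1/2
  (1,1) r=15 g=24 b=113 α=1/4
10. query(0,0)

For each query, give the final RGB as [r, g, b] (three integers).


query (1,1) [L1,L2] — begin 0,0,0
+L1 (α=1/5) → [9, 81/5, 116/5]
+L2 (α=2/3) → [127/3, 1181/15, 432/5]
→ [42, 79, 86]

(0,1) stack=L1,L2,L3,L4,L5; from [0,0,0]:
L1 α=1/3: [5/3, 14/3, 52/3]
L2 α=3/4: [1445/12, 557/3, 256/3]
L3 α=1: [68, 13, 237]
L4 α=1/8: [319/4, 113/4, 463/2]
L5 α=4/5: [2207/20, 813/4, 927/10]
→ [110, 203, 93]

(1,1) stack=L1,L2,L3,L4,L5; from [0,0,0]:
L1 α=1/5: [9, 81/5, 116/5]
L2 α=2/3: [127/3, 1181/15, 432/5]
L3 α=1/3: [443/9, 6067/45, 588/5]
L4 α=1/2: [694/9, 5621/45, 1753/10]
L5 α=1/2: [509/9, 10481/90, 2803/20]
= [57, 116, 140]

(0,0) stack=L1,L2,L3,L4,L5,L6; from [0,0,0]:
after L1 α=1/2: [75, 60, 193/2]
after L2 α=3/5: [33, 549/5, 526/5]
after L3 α=1/2: [50, 759/10, 608/5]
after L4 α=1/4: [62, 2397/40, 3039/20]
after L5 α=2/3: [180, 18557/120, 1213/20]
after L6 α=1/6: [160, 23885/144, 1237/24]
rounded: [160, 166, 52]


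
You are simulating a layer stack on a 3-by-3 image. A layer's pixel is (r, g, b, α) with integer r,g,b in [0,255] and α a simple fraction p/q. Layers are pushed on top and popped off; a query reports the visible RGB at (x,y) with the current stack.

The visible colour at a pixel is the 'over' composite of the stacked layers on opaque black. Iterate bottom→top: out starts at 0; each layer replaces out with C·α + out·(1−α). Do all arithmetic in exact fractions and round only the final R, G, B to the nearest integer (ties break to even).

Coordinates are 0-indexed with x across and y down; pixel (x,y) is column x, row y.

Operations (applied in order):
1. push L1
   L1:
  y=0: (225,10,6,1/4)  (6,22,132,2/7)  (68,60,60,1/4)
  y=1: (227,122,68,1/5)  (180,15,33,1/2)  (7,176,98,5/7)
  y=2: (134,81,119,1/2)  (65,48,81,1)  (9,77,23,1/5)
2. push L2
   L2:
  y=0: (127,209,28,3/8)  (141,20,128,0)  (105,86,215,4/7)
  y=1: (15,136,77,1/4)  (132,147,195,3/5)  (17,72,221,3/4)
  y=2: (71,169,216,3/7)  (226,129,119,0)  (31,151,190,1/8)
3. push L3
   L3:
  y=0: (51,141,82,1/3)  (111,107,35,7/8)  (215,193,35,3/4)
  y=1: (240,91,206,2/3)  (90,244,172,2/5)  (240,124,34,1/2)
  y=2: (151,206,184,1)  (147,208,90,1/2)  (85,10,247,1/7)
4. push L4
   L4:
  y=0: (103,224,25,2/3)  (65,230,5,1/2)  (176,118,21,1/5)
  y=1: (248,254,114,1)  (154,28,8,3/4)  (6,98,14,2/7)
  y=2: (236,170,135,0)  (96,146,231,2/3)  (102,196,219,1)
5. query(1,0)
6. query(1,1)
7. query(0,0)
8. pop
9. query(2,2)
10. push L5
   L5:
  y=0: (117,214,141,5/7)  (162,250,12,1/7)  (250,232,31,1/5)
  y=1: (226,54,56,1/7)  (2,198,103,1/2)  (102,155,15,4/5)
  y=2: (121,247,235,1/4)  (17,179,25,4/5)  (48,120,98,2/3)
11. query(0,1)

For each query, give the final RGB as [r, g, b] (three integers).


query (1,0) [L1,L2,L3,L4] — begin 0,0,0
after L1 α=2/7: [12/7, 44/7, 264/7]
after L2 α=0: [12/7, 44/7, 264/7]
after L3 α=7/8: [5451/56, 5287/56, 1979/56]
after L4 α=1/2: [9091/112, 18167/112, 2259/112]
rounded: [81, 162, 20]

at x=1,y=1 over L1,L2,L3,L4:
after L1 α=1/2: [90, 15/2, 33/2]
after L2 α=3/5: [576/5, 456/5, 618/5]
after L3 α=2/5: [2628/25, 3808/25, 3574/25]
after L4 α=3/4: [7089/50, 1477/25, 2087/50]
rounded: [142, 59, 42]

query (0,0) [L1,L2,L3,L4] — begin 0,0,0
L1 α=1/4: [225/4, 5/2, 3/2]
L2 α=3/8: [2649/32, 1279/16, 183/16]
L3 α=1/3: [1155/16, 2407/24, 839/24]
L4 α=2/3: [4451/48, 13159/72, 2039/72]
rounded: [93, 183, 28]

(2,2) stack=L1,L2,L3; from [0,0,0]:
after L1 α=1/5: [9/5, 77/5, 23/5]
after L2 α=1/8: [109/20, 647/20, 1111/40]
after L3 α=1/7: [1177/70, 2041/70, 8273/140]
→ [17, 29, 59]

at x=0,y=1 over L1,L2,L3,L5:
+L1 (α=1/5) → [227/5, 122/5, 68/5]
+L2 (α=1/4) → [189/5, 523/10, 589/20]
+L3 (α=2/3) → [863/5, 781/10, 2943/20]
+L5 (α=1/7) → [6308/35, 2613/35, 9389/70]
= [180, 75, 134]


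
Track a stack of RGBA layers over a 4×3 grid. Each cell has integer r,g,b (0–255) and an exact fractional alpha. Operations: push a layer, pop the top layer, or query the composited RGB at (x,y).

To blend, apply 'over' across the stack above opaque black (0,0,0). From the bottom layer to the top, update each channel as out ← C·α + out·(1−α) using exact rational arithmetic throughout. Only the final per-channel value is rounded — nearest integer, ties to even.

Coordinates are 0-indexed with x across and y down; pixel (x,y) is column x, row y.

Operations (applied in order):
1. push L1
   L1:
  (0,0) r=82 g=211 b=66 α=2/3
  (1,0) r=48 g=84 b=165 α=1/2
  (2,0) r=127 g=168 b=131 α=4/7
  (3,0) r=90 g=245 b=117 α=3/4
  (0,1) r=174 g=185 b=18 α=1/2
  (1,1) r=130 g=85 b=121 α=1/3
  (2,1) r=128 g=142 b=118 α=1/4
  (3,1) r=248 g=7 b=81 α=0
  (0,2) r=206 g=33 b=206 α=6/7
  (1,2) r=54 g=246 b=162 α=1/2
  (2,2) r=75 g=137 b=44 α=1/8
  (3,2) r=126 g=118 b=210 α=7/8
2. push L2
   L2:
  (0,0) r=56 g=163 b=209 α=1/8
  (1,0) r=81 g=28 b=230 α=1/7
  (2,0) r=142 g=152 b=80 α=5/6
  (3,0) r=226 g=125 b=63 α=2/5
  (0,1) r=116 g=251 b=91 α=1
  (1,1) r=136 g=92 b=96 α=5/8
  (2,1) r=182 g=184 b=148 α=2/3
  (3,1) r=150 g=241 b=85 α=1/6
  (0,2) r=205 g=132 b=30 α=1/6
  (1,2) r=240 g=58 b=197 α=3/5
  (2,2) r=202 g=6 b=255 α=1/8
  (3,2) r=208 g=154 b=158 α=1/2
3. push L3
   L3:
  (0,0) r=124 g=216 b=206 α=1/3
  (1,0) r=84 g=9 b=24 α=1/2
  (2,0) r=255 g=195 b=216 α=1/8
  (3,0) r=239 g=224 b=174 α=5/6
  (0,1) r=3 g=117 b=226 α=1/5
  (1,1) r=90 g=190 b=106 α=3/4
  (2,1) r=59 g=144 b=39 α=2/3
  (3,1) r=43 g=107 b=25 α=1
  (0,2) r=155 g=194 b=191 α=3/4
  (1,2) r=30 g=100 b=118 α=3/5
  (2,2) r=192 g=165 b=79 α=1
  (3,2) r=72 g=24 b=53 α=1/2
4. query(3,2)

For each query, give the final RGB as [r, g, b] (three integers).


(3,2) stack=L1,L2,L3; from [0,0,0]:
+L1 (α=7/8) → [441/4, 413/4, 735/4]
+L2 (α=1/2) → [1273/8, 1029/8, 1367/8]
+L3 (α=1/2) → [1849/16, 1221/16, 1791/16]
→ [116, 76, 112]


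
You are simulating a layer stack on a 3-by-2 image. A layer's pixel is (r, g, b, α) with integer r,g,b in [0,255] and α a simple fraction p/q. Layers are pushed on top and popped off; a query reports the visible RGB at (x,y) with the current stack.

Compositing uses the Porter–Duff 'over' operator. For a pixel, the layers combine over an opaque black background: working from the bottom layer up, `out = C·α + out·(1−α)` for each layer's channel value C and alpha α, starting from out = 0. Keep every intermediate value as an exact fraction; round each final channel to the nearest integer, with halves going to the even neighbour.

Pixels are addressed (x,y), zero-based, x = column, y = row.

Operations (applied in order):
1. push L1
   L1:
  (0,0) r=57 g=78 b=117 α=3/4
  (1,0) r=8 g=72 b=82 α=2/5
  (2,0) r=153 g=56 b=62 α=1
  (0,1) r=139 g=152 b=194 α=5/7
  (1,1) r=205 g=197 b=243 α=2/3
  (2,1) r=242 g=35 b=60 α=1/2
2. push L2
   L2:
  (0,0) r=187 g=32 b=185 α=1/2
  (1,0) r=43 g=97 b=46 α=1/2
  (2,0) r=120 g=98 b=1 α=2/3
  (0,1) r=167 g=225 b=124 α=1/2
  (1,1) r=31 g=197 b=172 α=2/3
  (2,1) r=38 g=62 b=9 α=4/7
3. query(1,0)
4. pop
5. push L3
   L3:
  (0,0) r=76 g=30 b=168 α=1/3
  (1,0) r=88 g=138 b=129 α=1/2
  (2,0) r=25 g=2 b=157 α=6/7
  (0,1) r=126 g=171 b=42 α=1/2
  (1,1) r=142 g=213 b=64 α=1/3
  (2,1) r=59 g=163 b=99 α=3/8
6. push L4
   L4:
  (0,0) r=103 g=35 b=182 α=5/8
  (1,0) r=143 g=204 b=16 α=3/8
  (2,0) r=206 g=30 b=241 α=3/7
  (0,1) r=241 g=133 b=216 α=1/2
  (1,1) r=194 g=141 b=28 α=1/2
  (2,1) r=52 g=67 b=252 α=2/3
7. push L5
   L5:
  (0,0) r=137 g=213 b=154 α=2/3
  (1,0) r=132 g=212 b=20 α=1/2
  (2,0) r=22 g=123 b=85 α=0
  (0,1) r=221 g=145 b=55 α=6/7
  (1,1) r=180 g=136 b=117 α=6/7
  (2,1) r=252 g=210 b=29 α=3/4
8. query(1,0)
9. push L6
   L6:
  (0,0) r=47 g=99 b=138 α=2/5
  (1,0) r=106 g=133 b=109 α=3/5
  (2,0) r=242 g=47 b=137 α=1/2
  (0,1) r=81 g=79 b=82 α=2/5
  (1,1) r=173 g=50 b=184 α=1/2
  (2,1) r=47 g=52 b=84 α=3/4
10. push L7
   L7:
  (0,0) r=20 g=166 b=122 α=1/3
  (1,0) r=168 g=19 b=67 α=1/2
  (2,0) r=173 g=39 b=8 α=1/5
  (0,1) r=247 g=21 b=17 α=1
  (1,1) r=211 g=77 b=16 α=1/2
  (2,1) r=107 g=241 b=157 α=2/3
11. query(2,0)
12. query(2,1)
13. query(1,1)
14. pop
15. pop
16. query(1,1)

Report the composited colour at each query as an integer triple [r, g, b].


query (1,0) [L1,L2] — begin 0,0,0
+L1 (α=2/5) → [16/5, 144/5, 164/5]
+L2 (α=1/2) → [231/10, 629/10, 197/5]
→ [23, 63, 39]

query (1,0) [L1,L3,L4,L5] — begin 0,0,0
L1 α=2/5: [16/5, 144/5, 164/5]
L3 α=1/2: [228/5, 417/5, 809/10]
L4 α=3/8: [657/8, 1029/8, 905/16]
L5 α=1/2: [1713/16, 2725/16, 1225/32]
rounded: [107, 170, 38]

at x=2,y=0 over L1,L3,L4,L5,L6,L7:
+L1 (α=1) → [153, 56, 62]
+L3 (α=6/7) → [303/7, 68/7, 1004/7]
+L4 (α=3/7) → [5538/49, 902/49, 9077/49]
+L5 (α=0) → [5538/49, 902/49, 9077/49]
+L6 (α=1/2) → [8698/49, 3205/98, 7895/49]
+L7 (α=1/5) → [43269/245, 8321/245, 31972/245]
= [177, 34, 130]

query (2,1) [L1,L3,L4,L5,L6,L7] — begin 0,0,0
after L1 α=1/2: [121, 35/2, 30]
after L3 α=3/8: [391/4, 1153/16, 447/8]
after L4 α=2/3: [269/4, 1099/16, 1493/8]
after L5 α=3/4: [3293/16, 11179/64, 2189/32]
after L6 α=3/4: [5549/64, 21163/256, 10253/128]
after L7 α=2/3: [6415/64, 48185/256, 16815/128]
rounded: [100, 188, 131]

query (1,1) [L1,L3,L4,L5,L6,L7] — begin 0,0,0
L1 α=2/3: [410/3, 394/3, 162]
L3 α=1/3: [1246/9, 1427/9, 388/3]
L4 α=1/2: [1496/9, 1348/9, 236/3]
L5 α=6/7: [11216/63, 8692/63, 2342/21]
L6 α=1/2: [22115/126, 5921/63, 3103/21]
L7 α=1/2: [48701/252, 5386/63, 3439/42]
rounded: [193, 85, 82]

(1,1) stack=L1,L3,L4,L5; from [0,0,0]:
+L1 (α=2/3) → [410/3, 394/3, 162]
+L3 (α=1/3) → [1246/9, 1427/9, 388/3]
+L4 (α=1/2) → [1496/9, 1348/9, 236/3]
+L5 (α=6/7) → [11216/63, 8692/63, 2342/21]
= [178, 138, 112]
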